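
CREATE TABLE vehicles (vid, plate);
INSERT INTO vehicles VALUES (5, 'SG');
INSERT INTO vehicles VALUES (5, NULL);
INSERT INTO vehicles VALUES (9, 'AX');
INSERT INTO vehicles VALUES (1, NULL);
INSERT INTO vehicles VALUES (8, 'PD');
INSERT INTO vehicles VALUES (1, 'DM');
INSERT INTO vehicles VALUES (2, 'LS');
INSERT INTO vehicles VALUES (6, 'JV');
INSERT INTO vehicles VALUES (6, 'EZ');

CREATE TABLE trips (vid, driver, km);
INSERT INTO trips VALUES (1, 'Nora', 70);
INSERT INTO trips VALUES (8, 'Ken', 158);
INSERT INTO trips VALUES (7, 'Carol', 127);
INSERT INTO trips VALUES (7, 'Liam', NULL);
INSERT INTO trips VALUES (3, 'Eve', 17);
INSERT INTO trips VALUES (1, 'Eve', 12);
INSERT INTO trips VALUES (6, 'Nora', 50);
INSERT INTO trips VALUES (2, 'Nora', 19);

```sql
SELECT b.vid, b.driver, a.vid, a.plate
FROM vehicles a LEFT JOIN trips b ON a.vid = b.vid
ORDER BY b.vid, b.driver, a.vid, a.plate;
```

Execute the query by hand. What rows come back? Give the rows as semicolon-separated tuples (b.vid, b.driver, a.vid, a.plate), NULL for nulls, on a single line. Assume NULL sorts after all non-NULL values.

LEFT JOIN keeps every row from `vehicles`; unmatched rows get NULL for `trips`'s columns.
Matching on a.vid = b.vid.
- a (vid=5) has no partner → padded with NULL.
- a (vid=5) has no partner → padded with NULL.
- a (vid=9) has no partner → padded with NULL.
- a (vid=1) pairs with 2 row(s) of b.
- a (vid=8) pairs with 1 row(s) of b.
- a (vid=1) pairs with 2 row(s) of b.
- a (vid=2) pairs with 1 row(s) of b.
- a (vid=6) pairs with 1 row(s) of b.
- a (vid=6) pairs with 1 row(s) of b.

(1, Eve, 1, DM); (1, Eve, 1, NULL); (1, Nora, 1, DM); (1, Nora, 1, NULL); (2, Nora, 2, LS); (6, Nora, 6, EZ); (6, Nora, 6, JV); (8, Ken, 8, PD); (NULL, NULL, 5, SG); (NULL, NULL, 5, NULL); (NULL, NULL, 9, AX)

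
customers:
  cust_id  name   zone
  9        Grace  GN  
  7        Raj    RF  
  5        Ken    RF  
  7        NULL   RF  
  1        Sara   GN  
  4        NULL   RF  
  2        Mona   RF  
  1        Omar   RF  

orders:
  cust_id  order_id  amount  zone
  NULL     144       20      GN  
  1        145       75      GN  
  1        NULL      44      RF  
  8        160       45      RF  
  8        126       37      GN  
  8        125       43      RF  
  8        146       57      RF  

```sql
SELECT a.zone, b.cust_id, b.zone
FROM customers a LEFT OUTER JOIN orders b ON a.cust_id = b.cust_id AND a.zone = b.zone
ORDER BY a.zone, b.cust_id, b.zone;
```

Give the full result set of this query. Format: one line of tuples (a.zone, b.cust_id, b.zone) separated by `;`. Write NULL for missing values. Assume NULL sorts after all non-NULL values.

(GN, 1, GN); (GN, NULL, NULL); (RF, 1, RF); (RF, NULL, NULL); (RF, NULL, NULL); (RF, NULL, NULL); (RF, NULL, NULL); (RF, NULL, NULL)

LEFT JOIN keeps every row from `customers`; unmatched rows get NULL for `orders`'s columns.
Matching on a.cust_id = b.cust_id AND a.zone = b.zone. A NULL in a compared column never satisfies the condition.
- a row (cust_id=9, zone=GN): no match → kept, b columns NULL.
- a row (cust_id=7, zone=RF): no match → kept, b columns NULL.
- a row (cust_id=5, zone=RF): no match → kept, b columns NULL.
- a row (cust_id=7, zone=RF): no match → kept, b columns NULL.
- a row (cust_id=1, zone=GN): matches 1 b row(s) → 1 output row(s).
- a row (cust_id=4, zone=RF): no match → kept, b columns NULL.
- a row (cust_id=2, zone=RF): no match → kept, b columns NULL.
- a row (cust_id=1, zone=RF): matches 1 b row(s) → 1 output row(s).
After projecting and ordering:
a.zone | b.cust_id | b.zone
GN | 1 | GN
GN | NULL | NULL
RF | 1 | RF
RF | NULL | NULL
RF | NULL | NULL
RF | NULL | NULL
RF | NULL | NULL
RF | NULL | NULL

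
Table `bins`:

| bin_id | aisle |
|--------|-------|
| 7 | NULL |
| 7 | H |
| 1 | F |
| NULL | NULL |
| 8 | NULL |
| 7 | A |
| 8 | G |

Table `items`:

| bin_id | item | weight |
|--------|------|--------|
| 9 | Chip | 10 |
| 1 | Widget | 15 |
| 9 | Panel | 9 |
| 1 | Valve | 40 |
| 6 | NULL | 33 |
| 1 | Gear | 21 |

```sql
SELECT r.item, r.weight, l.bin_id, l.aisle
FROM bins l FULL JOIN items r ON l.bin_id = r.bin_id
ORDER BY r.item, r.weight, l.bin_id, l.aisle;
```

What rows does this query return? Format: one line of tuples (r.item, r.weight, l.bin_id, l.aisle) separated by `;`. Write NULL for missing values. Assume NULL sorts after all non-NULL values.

FULL OUTER JOIN keeps every row from both sides; unmatched rows get NULL for the other side's columns.
Matching on l.bin_id = r.bin_id. A NULL in a compared column never satisfies the condition.
Matched pairs: 3; unmatched l rows kept: 6; unmatched r rows kept: 3.

(Chip, 10, NULL, NULL); (Gear, 21, 1, F); (Panel, 9, NULL, NULL); (Valve, 40, 1, F); (Widget, 15, 1, F); (NULL, 33, NULL, NULL); (NULL, NULL, 7, A); (NULL, NULL, 7, H); (NULL, NULL, 7, NULL); (NULL, NULL, 8, G); (NULL, NULL, 8, NULL); (NULL, NULL, NULL, NULL)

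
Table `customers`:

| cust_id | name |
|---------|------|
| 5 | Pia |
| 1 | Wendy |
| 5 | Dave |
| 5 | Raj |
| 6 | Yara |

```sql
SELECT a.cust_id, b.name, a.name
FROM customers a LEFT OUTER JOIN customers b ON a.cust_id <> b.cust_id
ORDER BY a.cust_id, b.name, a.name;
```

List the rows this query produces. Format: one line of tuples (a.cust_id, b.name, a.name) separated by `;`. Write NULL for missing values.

LEFT JOIN keeps every row from `customers a`; unmatched rows get NULL for `customers b`'s columns.
Matching on a.cust_id <> b.cust_id.
- a (cust_id=5) pairs with 2 row(s) of b.
- a (cust_id=1) pairs with 4 row(s) of b.
- a (cust_id=5) pairs with 2 row(s) of b.
- a (cust_id=5) pairs with 2 row(s) of b.
- a (cust_id=6) pairs with 4 row(s) of b.

(1, Dave, Wendy); (1, Pia, Wendy); (1, Raj, Wendy); (1, Yara, Wendy); (5, Wendy, Dave); (5, Wendy, Pia); (5, Wendy, Raj); (5, Yara, Dave); (5, Yara, Pia); (5, Yara, Raj); (6, Dave, Yara); (6, Pia, Yara); (6, Raj, Yara); (6, Wendy, Yara)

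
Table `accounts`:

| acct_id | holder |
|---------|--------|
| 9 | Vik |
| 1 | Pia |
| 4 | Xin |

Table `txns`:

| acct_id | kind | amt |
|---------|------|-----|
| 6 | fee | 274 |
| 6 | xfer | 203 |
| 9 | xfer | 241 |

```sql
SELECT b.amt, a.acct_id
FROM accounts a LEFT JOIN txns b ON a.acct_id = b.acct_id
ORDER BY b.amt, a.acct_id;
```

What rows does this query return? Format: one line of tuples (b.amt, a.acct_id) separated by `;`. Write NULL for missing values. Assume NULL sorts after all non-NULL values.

LEFT JOIN keeps every row from `accounts`; unmatched rows get NULL for `txns`'s columns.
Matching on a.acct_id = b.acct_id.
- a (acct_id=9) pairs with 1 row(s) of b.
- a (acct_id=1) has no partner → padded with NULL.
- a (acct_id=4) has no partner → padded with NULL.
After projecting and ordering:
b.amt | a.acct_id
241 | 9
NULL | 1
NULL | 4

(241, 9); (NULL, 1); (NULL, 4)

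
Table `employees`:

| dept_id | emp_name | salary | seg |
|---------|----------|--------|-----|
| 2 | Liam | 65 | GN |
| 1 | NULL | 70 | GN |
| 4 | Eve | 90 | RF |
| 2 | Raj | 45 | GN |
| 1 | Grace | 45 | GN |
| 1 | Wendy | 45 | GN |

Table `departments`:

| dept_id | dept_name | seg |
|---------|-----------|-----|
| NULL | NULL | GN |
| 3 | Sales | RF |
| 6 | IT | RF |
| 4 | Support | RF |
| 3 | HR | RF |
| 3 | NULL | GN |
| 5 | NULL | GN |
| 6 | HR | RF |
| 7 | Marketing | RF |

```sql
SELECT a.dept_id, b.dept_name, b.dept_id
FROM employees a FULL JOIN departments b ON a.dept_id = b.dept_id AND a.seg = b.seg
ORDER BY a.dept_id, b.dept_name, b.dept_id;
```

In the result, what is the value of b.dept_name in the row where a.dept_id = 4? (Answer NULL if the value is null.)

FULL OUTER JOIN keeps every row from both sides; unmatched rows get NULL for the other side's columns.
Matching on a.dept_id = b.dept_id AND a.seg = b.seg. A NULL in a compared column never satisfies the condition.
Matched pairs: 1; unmatched a rows kept: 5; unmatched b rows kept: 8.

Support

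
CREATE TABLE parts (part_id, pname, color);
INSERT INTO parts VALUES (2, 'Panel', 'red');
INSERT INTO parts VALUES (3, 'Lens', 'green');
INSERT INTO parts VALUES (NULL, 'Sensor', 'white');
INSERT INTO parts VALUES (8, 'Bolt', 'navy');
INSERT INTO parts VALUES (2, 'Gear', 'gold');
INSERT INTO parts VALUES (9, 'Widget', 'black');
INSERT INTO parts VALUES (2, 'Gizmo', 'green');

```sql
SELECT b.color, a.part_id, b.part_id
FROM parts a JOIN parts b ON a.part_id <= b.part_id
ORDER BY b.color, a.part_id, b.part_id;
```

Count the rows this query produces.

INNER JOIN keeps only pairs where the ON condition holds.
Matching on a.part_id <= b.part_id. A NULL in a compared column never satisfies the condition.
Matched pairs: 24.
Total: 24 rows.

24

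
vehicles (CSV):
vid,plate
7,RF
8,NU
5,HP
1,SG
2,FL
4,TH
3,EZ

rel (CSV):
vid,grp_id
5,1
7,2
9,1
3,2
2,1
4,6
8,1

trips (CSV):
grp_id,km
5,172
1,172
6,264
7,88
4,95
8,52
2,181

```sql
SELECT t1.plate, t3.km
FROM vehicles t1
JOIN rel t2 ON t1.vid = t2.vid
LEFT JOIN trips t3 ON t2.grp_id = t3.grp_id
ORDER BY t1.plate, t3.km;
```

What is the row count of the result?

Step 1 — t1 INNER JOIN t2 on vid → 6 row(s).
Then LEFT JOIN `trips t3` on grp_id: each of those 6 rows is kept; rows whose t2.grp_id has no match in t3 get NULL for t3's columns.
Result: 6 row(s).

6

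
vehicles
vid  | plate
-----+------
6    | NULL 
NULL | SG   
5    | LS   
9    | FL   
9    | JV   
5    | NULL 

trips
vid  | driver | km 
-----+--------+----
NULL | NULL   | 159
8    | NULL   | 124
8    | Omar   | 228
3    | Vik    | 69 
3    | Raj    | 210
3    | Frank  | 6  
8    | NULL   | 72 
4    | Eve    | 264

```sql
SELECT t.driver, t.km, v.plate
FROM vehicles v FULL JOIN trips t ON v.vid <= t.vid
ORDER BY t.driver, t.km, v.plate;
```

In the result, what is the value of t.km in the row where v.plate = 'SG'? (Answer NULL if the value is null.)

NULL

FULL OUTER JOIN keeps every row from both sides; unmatched rows get NULL for the other side's columns.
Matching on v.vid <= t.vid. A NULL in a compared column never satisfies the condition.
Matched pairs: 9; unmatched v rows kept: 3; unmatched t rows kept: 5.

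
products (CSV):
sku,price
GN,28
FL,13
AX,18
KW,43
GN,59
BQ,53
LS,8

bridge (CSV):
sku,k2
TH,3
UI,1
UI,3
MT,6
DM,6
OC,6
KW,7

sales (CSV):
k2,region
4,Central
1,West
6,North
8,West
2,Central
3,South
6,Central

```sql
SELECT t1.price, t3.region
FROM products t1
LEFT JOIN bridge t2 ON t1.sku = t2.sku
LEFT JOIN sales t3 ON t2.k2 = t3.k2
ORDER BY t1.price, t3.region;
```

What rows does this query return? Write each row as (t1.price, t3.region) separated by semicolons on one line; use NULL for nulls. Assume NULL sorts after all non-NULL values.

Evaluate left to right. First `products t1 LEFT JOIN bridge t2` on sku: 7 row(s).
Then LEFT JOIN `sales t3` on k2: each of those 7 rows is kept; rows whose t2.k2 has no match in t3 get NULL for t3's columns.

(8, NULL); (13, NULL); (18, NULL); (28, NULL); (43, NULL); (53, NULL); (59, NULL)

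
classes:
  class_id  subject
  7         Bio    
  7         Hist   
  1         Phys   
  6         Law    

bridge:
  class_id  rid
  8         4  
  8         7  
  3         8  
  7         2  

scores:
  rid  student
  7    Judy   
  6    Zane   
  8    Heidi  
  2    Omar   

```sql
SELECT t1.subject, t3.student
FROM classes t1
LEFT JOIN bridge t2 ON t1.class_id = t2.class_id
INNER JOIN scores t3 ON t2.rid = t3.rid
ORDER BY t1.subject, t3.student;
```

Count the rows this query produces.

2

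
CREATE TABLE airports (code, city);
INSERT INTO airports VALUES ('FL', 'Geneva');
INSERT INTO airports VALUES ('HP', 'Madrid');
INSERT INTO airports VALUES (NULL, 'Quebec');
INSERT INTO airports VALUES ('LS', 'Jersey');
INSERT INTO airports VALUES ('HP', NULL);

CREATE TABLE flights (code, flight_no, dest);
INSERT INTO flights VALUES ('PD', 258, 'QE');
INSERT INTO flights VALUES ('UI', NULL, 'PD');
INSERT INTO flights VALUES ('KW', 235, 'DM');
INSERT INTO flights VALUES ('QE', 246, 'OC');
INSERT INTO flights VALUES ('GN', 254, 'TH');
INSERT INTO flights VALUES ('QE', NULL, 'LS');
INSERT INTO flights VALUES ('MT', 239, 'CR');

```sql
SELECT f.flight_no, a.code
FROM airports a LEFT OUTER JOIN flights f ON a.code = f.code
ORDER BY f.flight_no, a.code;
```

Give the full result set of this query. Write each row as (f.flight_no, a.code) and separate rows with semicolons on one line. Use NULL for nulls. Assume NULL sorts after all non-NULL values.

(NULL, FL); (NULL, HP); (NULL, HP); (NULL, LS); (NULL, NULL)

LEFT JOIN keeps every row from `airports`; unmatched rows get NULL for `flights`'s columns.
Matching on a.code = f.code. A NULL in a compared column never satisfies the condition.
Matched pairs: 0; unmatched a rows kept: 5.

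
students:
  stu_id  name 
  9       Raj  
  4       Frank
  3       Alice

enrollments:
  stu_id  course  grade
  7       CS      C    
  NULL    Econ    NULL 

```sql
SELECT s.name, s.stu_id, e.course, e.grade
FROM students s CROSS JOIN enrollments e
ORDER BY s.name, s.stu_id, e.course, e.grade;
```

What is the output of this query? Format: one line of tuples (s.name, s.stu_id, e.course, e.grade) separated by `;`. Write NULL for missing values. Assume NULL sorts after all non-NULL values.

(Alice, 3, CS, C); (Alice, 3, Econ, NULL); (Frank, 4, CS, C); (Frank, 4, Econ, NULL); (Raj, 9, CS, C); (Raj, 9, Econ, NULL)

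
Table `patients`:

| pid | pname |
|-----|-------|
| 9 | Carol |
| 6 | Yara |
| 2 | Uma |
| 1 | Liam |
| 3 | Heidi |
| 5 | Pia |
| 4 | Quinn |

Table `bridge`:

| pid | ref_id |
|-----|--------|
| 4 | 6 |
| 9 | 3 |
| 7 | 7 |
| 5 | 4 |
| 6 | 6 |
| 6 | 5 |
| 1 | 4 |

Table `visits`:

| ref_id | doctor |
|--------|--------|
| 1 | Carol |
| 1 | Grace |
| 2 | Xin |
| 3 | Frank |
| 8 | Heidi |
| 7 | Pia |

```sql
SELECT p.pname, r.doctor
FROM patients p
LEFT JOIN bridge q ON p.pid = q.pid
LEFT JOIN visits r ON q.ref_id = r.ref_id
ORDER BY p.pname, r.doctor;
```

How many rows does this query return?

8

Joins associate left-to-right: patients LEFT JOIN bridge on pid gives 8 intermediate row(s).
Then LEFT JOIN `visits r` on ref_id: each of those 8 rows is kept; rows whose q.ref_id has no match in r get NULL for r's columns.
Result: 8 row(s).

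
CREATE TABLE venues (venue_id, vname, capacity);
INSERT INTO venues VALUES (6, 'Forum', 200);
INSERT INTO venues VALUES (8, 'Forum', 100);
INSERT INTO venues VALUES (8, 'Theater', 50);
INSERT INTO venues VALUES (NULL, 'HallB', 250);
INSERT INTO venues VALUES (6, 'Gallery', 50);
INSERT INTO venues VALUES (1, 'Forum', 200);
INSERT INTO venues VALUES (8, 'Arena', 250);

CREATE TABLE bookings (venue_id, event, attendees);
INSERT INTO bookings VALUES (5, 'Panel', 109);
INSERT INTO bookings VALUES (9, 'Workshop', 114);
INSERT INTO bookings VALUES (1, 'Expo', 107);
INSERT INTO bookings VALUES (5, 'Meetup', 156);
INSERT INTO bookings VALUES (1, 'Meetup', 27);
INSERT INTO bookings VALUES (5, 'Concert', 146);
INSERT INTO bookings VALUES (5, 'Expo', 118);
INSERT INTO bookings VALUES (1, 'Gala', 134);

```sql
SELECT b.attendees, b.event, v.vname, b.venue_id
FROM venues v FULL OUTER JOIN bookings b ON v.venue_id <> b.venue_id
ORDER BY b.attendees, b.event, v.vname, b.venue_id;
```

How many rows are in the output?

FULL OUTER JOIN keeps every row from both sides; unmatched rows get NULL for the other side's columns.
Matching on v.venue_id <> b.venue_id. A NULL in a compared column never satisfies the condition.
Matched pairs: 45; unmatched v rows kept: 1; unmatched b rows kept: 0.
Total: 45 matched + 1 padded = 46 rows.

46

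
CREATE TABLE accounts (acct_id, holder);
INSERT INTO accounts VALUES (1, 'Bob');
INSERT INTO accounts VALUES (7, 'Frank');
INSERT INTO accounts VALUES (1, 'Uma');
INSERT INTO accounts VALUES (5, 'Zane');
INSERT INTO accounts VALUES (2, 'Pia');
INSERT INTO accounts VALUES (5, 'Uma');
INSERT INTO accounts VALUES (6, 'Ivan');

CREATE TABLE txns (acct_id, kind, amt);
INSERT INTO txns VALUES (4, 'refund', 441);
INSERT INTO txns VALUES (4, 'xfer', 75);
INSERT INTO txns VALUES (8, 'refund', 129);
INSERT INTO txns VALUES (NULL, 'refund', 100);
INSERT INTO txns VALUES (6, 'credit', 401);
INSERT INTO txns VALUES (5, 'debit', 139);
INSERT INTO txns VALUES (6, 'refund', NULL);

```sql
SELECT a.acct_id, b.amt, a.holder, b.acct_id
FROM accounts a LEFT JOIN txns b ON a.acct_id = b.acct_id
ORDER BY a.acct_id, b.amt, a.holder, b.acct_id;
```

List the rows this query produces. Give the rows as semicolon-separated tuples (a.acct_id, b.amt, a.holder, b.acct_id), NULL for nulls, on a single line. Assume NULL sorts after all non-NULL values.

LEFT JOIN keeps every row from `accounts`; unmatched rows get NULL for `txns`'s columns.
Matching on a.acct_id = b.acct_id. A NULL in a compared column never satisfies the condition.
- a (acct_id=1) has no partner → padded with NULL.
- a (acct_id=7) has no partner → padded with NULL.
- a (acct_id=1) has no partner → padded with NULL.
- a (acct_id=5) pairs with 1 row(s) of b.
- a (acct_id=2) has no partner → padded with NULL.
- a (acct_id=5) pairs with 1 row(s) of b.
- a (acct_id=6) pairs with 2 row(s) of b.
After projecting and ordering:
a.acct_id | b.amt | a.holder | b.acct_id
1 | NULL | Bob | NULL
1 | NULL | Uma | NULL
2 | NULL | Pia | NULL
5 | 139 | Uma | 5
5 | 139 | Zane | 5
6 | 401 | Ivan | 6
6 | NULL | Ivan | 6
7 | NULL | Frank | NULL

(1, NULL, Bob, NULL); (1, NULL, Uma, NULL); (2, NULL, Pia, NULL); (5, 139, Uma, 5); (5, 139, Zane, 5); (6, 401, Ivan, 6); (6, NULL, Ivan, 6); (7, NULL, Frank, NULL)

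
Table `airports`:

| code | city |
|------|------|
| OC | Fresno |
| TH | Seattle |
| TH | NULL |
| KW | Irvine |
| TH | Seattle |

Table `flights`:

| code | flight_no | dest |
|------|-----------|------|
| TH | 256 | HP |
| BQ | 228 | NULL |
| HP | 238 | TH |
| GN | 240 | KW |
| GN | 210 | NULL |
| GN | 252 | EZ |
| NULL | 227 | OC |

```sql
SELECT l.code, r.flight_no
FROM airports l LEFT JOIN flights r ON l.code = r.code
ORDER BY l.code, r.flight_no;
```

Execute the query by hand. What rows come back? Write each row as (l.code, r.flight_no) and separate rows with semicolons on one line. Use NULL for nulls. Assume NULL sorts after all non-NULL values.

(KW, NULL); (OC, NULL); (TH, 256); (TH, 256); (TH, 256)

LEFT JOIN keeps every row from `airports`; unmatched rows get NULL for `flights`'s columns.
Matching on l.code = r.code. A NULL in a compared column never satisfies the condition.
- l (code=OC) has no partner → padded with NULL.
- l (code=TH) pairs with 1 row(s) of r.
- l (code=TH) pairs with 1 row(s) of r.
- l (code=KW) has no partner → padded with NULL.
- l (code=TH) pairs with 1 row(s) of r.
After projecting and ordering:
l.code | r.flight_no
KW | NULL
OC | NULL
TH | 256
TH | 256
TH | 256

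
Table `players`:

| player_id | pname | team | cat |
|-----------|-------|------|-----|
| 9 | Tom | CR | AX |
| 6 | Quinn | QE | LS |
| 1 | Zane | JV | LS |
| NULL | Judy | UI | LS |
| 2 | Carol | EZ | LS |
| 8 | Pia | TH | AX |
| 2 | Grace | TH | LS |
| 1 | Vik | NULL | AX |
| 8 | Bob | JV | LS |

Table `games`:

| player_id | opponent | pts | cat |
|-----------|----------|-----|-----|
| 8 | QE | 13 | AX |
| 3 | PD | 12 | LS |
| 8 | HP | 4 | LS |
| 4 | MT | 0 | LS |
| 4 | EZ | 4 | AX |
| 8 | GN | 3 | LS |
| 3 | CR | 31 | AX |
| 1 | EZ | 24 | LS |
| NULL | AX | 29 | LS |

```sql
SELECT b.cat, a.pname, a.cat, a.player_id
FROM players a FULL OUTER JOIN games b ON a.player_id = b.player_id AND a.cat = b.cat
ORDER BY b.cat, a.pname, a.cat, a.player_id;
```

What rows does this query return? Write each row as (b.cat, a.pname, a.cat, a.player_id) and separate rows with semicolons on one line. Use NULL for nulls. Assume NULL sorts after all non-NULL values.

FULL OUTER JOIN keeps every row from both sides; unmatched rows get NULL for the other side's columns.
Matching on a.player_id = b.player_id AND a.cat = b.cat. A NULL in a compared column never satisfies the condition.
- player_id=9, cat=AX: no b row matches, row kept with b columns NULL.
- player_id=6, cat=LS: no b row matches, row kept with b columns NULL.
- player_id=1, cat=LS: 1 matching b row(s), so 1 row(s) emitted.
- player_id=NULL, cat=LS: no b row matches, row kept with b columns NULL.
- player_id=2, cat=LS: no b row matches, row kept with b columns NULL.
- player_id=8, cat=AX: 1 matching b row(s), so 1 row(s) emitted.
- player_id=2, cat=LS: no b row matches, row kept with b columns NULL.
- player_id=1, cat=AX: no b row matches, row kept with b columns NULL.
- player_id=8, cat=LS: 2 matching b row(s), so 2 row(s) emitted.
- 5 row(s) from b found no a partner → padded with NULL.

(AX, Pia, AX, 8); (AX, NULL, NULL, NULL); (AX, NULL, NULL, NULL); (LS, Bob, LS, 8); (LS, Bob, LS, 8); (LS, Zane, LS, 1); (LS, NULL, NULL, NULL); (LS, NULL, NULL, NULL); (LS, NULL, NULL, NULL); (NULL, Carol, LS, 2); (NULL, Grace, LS, 2); (NULL, Judy, LS, NULL); (NULL, Quinn, LS, 6); (NULL, Tom, AX, 9); (NULL, Vik, AX, 1)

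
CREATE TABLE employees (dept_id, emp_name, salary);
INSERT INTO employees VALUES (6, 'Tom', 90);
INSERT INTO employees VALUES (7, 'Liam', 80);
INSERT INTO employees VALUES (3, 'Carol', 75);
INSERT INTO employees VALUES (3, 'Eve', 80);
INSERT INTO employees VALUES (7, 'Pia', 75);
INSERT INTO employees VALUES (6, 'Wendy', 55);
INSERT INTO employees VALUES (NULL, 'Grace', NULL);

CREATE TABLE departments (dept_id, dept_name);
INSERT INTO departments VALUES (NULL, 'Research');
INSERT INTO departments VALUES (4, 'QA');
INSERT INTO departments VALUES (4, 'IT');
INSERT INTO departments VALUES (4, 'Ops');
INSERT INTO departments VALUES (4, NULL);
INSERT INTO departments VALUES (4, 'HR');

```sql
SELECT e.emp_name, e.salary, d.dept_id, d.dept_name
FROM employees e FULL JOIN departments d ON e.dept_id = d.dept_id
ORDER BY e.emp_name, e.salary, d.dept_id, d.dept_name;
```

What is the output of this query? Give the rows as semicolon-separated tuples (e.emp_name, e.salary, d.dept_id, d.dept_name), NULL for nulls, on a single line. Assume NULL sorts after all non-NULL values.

FULL OUTER JOIN keeps every row from both sides; unmatched rows get NULL for the other side's columns.
Matching on e.dept_id = d.dept_id. A NULL in a compared column never satisfies the condition.
- e row (dept_id=6): no match → kept, d columns NULL.
- e row (dept_id=7): no match → kept, d columns NULL.
- e row (dept_id=3): no match → kept, d columns NULL.
- e row (dept_id=3): no match → kept, d columns NULL.
- e row (dept_id=7): no match → kept, d columns NULL.
- e row (dept_id=6): no match → kept, d columns NULL.
- e row (dept_id=NULL): no match → kept, d columns NULL.
- 6 row(s) from d found no e partner → padded with NULL.

(Carol, 75, NULL, NULL); (Eve, 80, NULL, NULL); (Grace, NULL, NULL, NULL); (Liam, 80, NULL, NULL); (Pia, 75, NULL, NULL); (Tom, 90, NULL, NULL); (Wendy, 55, NULL, NULL); (NULL, NULL, 4, HR); (NULL, NULL, 4, IT); (NULL, NULL, 4, Ops); (NULL, NULL, 4, QA); (NULL, NULL, 4, NULL); (NULL, NULL, NULL, Research)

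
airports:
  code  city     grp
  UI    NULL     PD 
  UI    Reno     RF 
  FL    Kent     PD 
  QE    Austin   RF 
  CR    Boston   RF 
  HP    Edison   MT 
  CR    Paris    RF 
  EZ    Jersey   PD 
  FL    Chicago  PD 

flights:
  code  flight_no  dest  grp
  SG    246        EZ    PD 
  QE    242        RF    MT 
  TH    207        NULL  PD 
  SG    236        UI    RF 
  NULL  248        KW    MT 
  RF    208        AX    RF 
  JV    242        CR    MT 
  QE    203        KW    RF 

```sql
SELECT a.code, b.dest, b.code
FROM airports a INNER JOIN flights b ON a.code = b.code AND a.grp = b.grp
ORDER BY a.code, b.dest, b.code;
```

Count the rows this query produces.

1

INNER JOIN keeps only pairs where the ON condition holds.
Matching on a.code = b.code AND a.grp = b.grp. A NULL in a compared column never satisfies the condition.
- a[0] code=UI, grp=PD → no match; dropped.
- a[1] code=UI, grp=RF → no match; dropped.
- a[2] code=FL, grp=PD → no match; dropped.
- a[3] code=QE, grp=RF → 1 match(es) in b → 1 row(s).
- a[4] code=CR, grp=RF → no match; dropped.
- a[5] code=HP, grp=MT → no match; dropped.
- a[6] code=CR, grp=RF → no match; dropped.
- a[7] code=EZ, grp=PD → no match; dropped.
- a[8] code=FL, grp=PD → no match; dropped.
Total: 1 rows.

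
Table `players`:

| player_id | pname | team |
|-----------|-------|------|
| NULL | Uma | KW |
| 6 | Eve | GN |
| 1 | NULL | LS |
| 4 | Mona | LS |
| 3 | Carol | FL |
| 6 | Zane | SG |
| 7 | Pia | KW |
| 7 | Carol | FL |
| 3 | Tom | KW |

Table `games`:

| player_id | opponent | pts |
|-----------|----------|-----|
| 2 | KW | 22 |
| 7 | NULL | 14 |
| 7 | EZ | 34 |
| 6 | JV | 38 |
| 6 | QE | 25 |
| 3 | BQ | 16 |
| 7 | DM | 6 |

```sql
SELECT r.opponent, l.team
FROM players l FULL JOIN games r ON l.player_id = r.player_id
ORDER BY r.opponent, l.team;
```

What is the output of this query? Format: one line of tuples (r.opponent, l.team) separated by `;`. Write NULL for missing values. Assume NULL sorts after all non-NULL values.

(BQ, FL); (BQ, KW); (DM, FL); (DM, KW); (EZ, FL); (EZ, KW); (JV, GN); (JV, SG); (KW, NULL); (QE, GN); (QE, SG); (NULL, FL); (NULL, KW); (NULL, KW); (NULL, LS); (NULL, LS)

FULL OUTER JOIN keeps every row from both sides; unmatched rows get NULL for the other side's columns.
Matching on l.player_id = r.player_id. A NULL in a compared column never satisfies the condition.
Matched pairs: 12; unmatched l rows kept: 3; unmatched r rows kept: 1.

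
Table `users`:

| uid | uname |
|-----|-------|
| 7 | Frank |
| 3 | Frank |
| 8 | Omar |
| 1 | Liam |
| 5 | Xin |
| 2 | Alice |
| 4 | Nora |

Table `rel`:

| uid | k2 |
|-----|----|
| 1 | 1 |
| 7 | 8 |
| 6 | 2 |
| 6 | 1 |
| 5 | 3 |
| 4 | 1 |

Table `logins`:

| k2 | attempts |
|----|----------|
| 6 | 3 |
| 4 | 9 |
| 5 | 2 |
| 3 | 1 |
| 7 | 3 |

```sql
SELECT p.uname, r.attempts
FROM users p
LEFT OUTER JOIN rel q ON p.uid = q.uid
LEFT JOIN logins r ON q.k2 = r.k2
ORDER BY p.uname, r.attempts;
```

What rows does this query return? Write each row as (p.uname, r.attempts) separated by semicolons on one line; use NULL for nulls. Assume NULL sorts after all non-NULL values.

(Alice, NULL); (Frank, NULL); (Frank, NULL); (Liam, NULL); (Nora, NULL); (Omar, NULL); (Xin, 1)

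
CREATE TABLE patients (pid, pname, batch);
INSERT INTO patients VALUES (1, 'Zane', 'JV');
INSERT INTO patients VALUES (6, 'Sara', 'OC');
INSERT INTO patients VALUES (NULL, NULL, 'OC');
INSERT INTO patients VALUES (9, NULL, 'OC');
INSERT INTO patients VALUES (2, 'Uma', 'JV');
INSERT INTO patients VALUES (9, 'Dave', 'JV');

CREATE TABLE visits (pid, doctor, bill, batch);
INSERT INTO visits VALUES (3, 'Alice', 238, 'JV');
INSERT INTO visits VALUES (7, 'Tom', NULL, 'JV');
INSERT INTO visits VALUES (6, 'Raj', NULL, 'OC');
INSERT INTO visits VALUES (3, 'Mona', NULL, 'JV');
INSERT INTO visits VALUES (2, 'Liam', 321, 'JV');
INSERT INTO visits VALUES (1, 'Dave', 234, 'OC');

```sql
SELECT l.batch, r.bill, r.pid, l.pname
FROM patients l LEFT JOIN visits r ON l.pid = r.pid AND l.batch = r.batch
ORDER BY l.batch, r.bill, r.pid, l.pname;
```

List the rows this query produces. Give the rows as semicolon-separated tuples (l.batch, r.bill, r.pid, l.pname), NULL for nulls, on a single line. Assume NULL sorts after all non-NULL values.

(JV, 321, 2, Uma); (JV, NULL, NULL, Dave); (JV, NULL, NULL, Zane); (OC, NULL, 6, Sara); (OC, NULL, NULL, NULL); (OC, NULL, NULL, NULL)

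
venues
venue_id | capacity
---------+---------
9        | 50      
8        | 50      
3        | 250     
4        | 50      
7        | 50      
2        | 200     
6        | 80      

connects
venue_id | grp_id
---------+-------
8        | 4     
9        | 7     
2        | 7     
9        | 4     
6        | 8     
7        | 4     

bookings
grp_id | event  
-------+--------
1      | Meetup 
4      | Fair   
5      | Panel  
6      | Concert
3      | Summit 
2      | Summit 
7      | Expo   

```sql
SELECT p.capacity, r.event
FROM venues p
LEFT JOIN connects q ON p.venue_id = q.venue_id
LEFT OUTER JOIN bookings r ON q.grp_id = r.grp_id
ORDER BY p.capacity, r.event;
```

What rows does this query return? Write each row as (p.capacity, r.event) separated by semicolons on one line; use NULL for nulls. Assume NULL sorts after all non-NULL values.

(50, Expo); (50, Fair); (50, Fair); (50, Fair); (50, NULL); (80, NULL); (200, Expo); (250, NULL)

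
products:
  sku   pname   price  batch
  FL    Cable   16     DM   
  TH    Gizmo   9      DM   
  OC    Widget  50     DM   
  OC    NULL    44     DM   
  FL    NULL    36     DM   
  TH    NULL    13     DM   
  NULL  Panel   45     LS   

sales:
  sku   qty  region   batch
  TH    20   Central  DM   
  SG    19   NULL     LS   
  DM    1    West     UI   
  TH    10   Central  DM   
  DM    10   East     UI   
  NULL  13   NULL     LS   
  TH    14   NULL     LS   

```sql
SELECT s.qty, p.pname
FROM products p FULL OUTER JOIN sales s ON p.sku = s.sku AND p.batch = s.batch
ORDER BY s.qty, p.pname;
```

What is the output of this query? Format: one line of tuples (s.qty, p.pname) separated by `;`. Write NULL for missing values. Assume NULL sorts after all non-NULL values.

(1, NULL); (10, Gizmo); (10, NULL); (10, NULL); (13, NULL); (14, NULL); (19, NULL); (20, Gizmo); (20, NULL); (NULL, Cable); (NULL, Panel); (NULL, Widget); (NULL, NULL); (NULL, NULL)

FULL OUTER JOIN keeps every row from both sides; unmatched rows get NULL for the other side's columns.
Matching on p.sku = s.sku AND p.batch = s.batch. A NULL in a compared column never satisfies the condition.
Matched pairs: 4; unmatched p rows kept: 5; unmatched s rows kept: 5.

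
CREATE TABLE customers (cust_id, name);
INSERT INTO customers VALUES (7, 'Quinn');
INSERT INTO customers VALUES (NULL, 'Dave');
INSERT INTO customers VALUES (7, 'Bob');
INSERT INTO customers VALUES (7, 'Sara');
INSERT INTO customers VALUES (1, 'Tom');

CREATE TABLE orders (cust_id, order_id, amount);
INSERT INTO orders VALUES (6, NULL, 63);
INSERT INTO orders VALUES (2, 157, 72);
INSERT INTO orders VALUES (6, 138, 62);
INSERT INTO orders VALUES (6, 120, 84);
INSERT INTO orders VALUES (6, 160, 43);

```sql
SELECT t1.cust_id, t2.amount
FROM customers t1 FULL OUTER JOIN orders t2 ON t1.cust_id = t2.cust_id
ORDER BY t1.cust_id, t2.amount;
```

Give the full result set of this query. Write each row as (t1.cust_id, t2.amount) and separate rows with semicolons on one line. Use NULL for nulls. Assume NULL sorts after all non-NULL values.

(1, NULL); (7, NULL); (7, NULL); (7, NULL); (NULL, 43); (NULL, 62); (NULL, 63); (NULL, 72); (NULL, 84); (NULL, NULL)

FULL OUTER JOIN keeps every row from both sides; unmatched rows get NULL for the other side's columns.
Matching on t1.cust_id = t2.cust_id. A NULL in a compared column never satisfies the condition.
Matched pairs: 0; unmatched t1 rows kept: 5; unmatched t2 rows kept: 5.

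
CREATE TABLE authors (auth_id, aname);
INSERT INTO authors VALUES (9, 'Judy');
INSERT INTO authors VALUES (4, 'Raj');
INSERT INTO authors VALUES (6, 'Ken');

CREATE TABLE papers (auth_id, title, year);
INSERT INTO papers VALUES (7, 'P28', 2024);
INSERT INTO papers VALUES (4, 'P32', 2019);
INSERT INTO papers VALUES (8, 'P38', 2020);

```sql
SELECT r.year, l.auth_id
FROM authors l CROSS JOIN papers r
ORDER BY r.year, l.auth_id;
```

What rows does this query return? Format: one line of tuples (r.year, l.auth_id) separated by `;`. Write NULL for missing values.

CROSS JOIN pairs every row of `authors` with every row of `papers`: 3 × 3 = 9 rows.
After projecting and ordering:
r.year | l.auth_id
2019 | 4
2019 | 6
2019 | 9
2020 | 4
2020 | 6
2020 | 9
2024 | 4
2024 | 6
2024 | 9

(2019, 4); (2019, 6); (2019, 9); (2020, 4); (2020, 6); (2020, 9); (2024, 4); (2024, 6); (2024, 9)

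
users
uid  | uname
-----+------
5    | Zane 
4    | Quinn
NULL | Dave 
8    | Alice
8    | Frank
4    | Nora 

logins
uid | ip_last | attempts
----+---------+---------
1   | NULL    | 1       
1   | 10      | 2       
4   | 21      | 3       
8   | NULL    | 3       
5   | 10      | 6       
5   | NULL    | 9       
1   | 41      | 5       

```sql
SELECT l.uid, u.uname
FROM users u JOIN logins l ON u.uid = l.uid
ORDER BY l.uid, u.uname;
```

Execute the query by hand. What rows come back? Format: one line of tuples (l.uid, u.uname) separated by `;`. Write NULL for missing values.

INNER JOIN keeps only pairs where the ON condition holds.
Matching on u.uid = l.uid. A NULL in a compared column never satisfies the condition.
Matched pairs: 6.

(4, Nora); (4, Quinn); (5, Zane); (5, Zane); (8, Alice); (8, Frank)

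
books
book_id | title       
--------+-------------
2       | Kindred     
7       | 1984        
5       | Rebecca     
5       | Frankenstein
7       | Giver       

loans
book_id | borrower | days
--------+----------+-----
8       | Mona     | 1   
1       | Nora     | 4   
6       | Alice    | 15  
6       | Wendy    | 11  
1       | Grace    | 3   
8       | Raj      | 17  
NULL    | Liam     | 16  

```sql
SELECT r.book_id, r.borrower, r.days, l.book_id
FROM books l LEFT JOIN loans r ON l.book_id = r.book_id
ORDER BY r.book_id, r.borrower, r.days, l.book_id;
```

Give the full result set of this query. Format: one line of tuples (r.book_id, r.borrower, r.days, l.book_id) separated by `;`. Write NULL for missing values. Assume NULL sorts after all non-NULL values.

LEFT JOIN keeps every row from `books`; unmatched rows get NULL for `loans`'s columns.
Matching on l.book_id = r.book_id. A NULL in a compared column never satisfies the condition.
Matched pairs: 0; unmatched l rows kept: 5.

(NULL, NULL, NULL, 2); (NULL, NULL, NULL, 5); (NULL, NULL, NULL, 5); (NULL, NULL, NULL, 7); (NULL, NULL, NULL, 7)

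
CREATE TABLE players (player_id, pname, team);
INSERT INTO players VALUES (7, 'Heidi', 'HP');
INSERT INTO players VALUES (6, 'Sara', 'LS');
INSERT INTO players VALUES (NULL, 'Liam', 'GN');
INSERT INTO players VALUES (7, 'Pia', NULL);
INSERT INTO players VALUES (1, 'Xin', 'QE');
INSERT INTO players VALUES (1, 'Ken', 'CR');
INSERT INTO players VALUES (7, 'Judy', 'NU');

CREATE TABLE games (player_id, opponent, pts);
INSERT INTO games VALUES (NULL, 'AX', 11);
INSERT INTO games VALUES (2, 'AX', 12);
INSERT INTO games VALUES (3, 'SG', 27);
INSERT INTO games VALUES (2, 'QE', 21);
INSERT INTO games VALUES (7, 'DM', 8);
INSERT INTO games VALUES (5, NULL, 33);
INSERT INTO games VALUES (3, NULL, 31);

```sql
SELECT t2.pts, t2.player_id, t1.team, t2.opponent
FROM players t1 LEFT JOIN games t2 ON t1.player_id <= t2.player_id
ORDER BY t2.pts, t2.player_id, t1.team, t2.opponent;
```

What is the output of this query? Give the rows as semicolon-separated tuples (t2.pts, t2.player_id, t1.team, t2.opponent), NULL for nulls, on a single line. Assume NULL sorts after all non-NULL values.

(8, 7, CR, DM); (8, 7, HP, DM); (8, 7, LS, DM); (8, 7, NU, DM); (8, 7, QE, DM); (8, 7, NULL, DM); (12, 2, CR, AX); (12, 2, QE, AX); (21, 2, CR, QE); (21, 2, QE, QE); (27, 3, CR, SG); (27, 3, QE, SG); (31, 3, CR, NULL); (31, 3, QE, NULL); (33, 5, CR, NULL); (33, 5, QE, NULL); (NULL, NULL, GN, NULL)

LEFT JOIN keeps every row from `players`; unmatched rows get NULL for `games`'s columns.
Matching on t1.player_id <= t2.player_id. A NULL in a compared column never satisfies the condition.
- t1[0] player_id=7 → 1 match(es) in t2 → 1 row(s).
- t1[1] player_id=6 → 1 match(es) in t2 → 1 row(s).
- t1[2] player_id=NULL → no match; kept with NULLs on the t2 side.
- t1[3] player_id=7 → 1 match(es) in t2 → 1 row(s).
- t1[4] player_id=1 → 6 match(es) in t2 → 6 row(s).
- t1[5] player_id=1 → 6 match(es) in t2 → 6 row(s).
- t1[6] player_id=7 → 1 match(es) in t2 → 1 row(s).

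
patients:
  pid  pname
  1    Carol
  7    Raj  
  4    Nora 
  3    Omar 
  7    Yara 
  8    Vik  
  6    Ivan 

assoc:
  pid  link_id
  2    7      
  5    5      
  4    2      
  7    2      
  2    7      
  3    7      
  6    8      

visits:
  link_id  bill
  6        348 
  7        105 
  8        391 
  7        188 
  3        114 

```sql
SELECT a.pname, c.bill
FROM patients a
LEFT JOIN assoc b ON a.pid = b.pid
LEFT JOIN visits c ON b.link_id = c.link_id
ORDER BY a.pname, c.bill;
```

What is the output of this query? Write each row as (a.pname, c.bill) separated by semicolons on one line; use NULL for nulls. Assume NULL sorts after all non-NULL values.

(Carol, NULL); (Ivan, 391); (Nora, NULL); (Omar, 105); (Omar, 188); (Raj, NULL); (Vik, NULL); (Yara, NULL)

Evaluate left to right. First `patients a LEFT JOIN assoc b` on pid: 7 row(s).
Then LEFT JOIN `visits c` on link_id: each of those 7 rows is kept; rows whose b.link_id has no match in c get NULL for c's columns.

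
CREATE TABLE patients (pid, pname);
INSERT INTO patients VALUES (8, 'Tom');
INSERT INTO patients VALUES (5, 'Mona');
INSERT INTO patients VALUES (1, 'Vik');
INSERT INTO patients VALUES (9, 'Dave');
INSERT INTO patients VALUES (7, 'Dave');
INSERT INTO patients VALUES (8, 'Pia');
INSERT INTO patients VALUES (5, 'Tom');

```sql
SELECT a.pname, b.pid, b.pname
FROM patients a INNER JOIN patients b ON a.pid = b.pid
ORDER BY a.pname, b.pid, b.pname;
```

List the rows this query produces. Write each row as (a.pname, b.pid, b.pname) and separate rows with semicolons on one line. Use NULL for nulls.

INNER JOIN keeps only pairs where the ON condition holds.
Matching on a.pid = b.pid.
- a (pid=8) pairs with 2 row(s) of b.
- a (pid=5) pairs with 2 row(s) of b.
- a (pid=1) pairs with 1 row(s) of b.
- a (pid=9) pairs with 1 row(s) of b.
- a (pid=7) pairs with 1 row(s) of b.
- a (pid=8) pairs with 2 row(s) of b.
- a (pid=5) pairs with 2 row(s) of b.

(Dave, 7, Dave); (Dave, 9, Dave); (Mona, 5, Mona); (Mona, 5, Tom); (Pia, 8, Pia); (Pia, 8, Tom); (Tom, 5, Mona); (Tom, 5, Tom); (Tom, 8, Pia); (Tom, 8, Tom); (Vik, 1, Vik)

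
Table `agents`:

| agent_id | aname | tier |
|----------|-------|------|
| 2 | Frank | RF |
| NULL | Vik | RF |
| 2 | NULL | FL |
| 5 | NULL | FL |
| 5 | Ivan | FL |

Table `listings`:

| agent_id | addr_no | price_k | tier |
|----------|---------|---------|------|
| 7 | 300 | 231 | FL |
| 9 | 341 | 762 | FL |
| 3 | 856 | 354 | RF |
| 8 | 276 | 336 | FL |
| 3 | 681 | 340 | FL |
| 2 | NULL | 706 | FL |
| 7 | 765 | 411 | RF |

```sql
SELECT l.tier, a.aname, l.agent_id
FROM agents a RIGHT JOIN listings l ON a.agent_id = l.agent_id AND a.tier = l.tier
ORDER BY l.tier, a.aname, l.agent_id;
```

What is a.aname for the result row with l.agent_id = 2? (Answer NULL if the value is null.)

RIGHT JOIN keeps every row from `listings`; unmatched rows get NULL for `agents`'s columns.
Matching on a.agent_id = l.agent_id AND a.tier = l.tier. A NULL in a compared column never satisfies the condition.
Matched pairs: 1; unmatched l rows kept: 6.

NULL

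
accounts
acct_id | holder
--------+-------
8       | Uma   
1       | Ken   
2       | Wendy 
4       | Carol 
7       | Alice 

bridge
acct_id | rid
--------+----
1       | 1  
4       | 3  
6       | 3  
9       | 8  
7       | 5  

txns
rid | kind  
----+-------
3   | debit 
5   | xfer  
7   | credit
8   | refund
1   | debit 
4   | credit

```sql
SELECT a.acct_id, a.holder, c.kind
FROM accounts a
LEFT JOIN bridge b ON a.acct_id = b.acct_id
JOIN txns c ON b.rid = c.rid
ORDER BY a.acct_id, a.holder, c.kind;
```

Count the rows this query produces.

Step 1 — a LEFT JOIN b on acct_id → 5 row(s).
Then INNER JOIN `txns c` on rid: keep only rows whose b.rid appears in c.
Result: 3 row(s).

3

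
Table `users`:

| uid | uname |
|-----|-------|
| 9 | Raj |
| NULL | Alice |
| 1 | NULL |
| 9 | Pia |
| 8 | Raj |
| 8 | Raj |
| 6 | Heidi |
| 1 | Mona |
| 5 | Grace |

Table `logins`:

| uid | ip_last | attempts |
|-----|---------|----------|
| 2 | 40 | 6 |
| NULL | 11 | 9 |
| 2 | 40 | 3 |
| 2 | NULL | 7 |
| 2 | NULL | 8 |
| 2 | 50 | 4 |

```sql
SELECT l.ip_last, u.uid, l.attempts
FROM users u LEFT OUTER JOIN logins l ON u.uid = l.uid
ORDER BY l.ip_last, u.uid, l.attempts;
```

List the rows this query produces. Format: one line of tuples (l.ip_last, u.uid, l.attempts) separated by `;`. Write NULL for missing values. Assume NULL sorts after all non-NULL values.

(NULL, 1, NULL); (NULL, 1, NULL); (NULL, 5, NULL); (NULL, 6, NULL); (NULL, 8, NULL); (NULL, 8, NULL); (NULL, 9, NULL); (NULL, 9, NULL); (NULL, NULL, NULL)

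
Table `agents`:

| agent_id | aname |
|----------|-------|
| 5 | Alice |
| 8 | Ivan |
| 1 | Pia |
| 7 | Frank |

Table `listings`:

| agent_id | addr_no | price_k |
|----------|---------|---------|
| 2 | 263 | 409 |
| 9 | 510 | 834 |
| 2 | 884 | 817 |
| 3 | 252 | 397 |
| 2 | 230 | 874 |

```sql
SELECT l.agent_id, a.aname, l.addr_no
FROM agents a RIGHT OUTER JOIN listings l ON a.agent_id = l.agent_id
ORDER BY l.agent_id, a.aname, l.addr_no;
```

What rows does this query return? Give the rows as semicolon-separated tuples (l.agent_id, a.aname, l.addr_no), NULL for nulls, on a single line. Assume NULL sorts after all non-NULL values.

(2, NULL, 230); (2, NULL, 263); (2, NULL, 884); (3, NULL, 252); (9, NULL, 510)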